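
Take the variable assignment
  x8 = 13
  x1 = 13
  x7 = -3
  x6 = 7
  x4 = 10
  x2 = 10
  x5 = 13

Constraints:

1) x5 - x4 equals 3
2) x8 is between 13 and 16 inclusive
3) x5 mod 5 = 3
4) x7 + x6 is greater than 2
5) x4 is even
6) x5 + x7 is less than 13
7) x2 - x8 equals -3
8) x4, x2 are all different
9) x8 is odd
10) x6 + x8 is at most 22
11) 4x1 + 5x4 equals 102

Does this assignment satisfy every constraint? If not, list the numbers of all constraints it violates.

1) x5 - x4 = 13 - 10 = 3  true
2) x8 = 13 lies in [13, 16]  true
3) 13 mod 5 = 3  true
4) x7 + x6 = -3 + 7 = 4; 4 > 2  true
5) x4 = 10 is even  true
6) x5 + x7 = 13 + (-3) = 10; 10 < 13  true
7) x2 - x8 = 10 - 13 = -3  true
8) x4 = x2 = 10, not all different  false
9) x8 = 13 is odd  true
10) x6 + x8 = 7 + 13 = 20; 20 ≤ 22  true
11) 4x1 + 5x4 = 4(13) + 5(10) = 102  true

Constraint 8 does not hold.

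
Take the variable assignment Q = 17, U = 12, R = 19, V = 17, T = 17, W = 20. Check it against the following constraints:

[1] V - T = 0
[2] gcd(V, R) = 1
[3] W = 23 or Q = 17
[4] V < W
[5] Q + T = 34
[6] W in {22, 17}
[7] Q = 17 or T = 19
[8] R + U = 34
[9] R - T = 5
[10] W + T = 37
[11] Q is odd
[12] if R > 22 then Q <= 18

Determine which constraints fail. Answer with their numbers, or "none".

Violated: 6, 8, and 9.

[1] V - T = 17 - 17 = 0 — holds.
[2] gcd(17, 19) = 1 — holds.
[3] W = 20 ≠ 23, but Q = 17 = 17 (second disjunct) — holds.
[4] V = 17, W = 20; 17 < 20 — holds.
[5] Q + T = 17 + 17 = 34 — holds.
[6] W = 20 is not in {22, 17} — fails.
[7] Q = 17 = 17 (first disjunct) — holds.
[8] R + U = 19 + 12 = 31, not 34 — fails.
[9] R - T = 19 - 17 = 2, not 5 — fails.
[10] W + T = 20 + 17 = 37 — holds.
[11] Q = 17 is odd — holds.
[12] R = 19, not > 22; antecedent false, conditional vacuously true — holds.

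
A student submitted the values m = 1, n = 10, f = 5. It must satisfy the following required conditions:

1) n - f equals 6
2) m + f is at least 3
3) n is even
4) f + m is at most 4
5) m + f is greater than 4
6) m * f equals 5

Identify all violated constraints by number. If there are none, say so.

1) n - f = 10 - 5 = 5, not 6  FAIL
2) m + f = 1 + 5 = 6; 6 ≥ 3  OK
3) n = 10 is even  OK
4) f + m = 5 + 1 = 6; 6 > 4, bound 4 not met  FAIL
5) m + f = 1 + 5 = 6; 6 > 4  OK
6) m * f = 1 * 5 = 5  OK

Constraints 1, 4 are violated.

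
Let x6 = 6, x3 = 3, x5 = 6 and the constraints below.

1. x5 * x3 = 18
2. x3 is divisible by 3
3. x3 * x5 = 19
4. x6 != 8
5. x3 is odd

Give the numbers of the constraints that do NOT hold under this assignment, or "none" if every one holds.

1. x5 * x3 = 6 * 3 = 18 — holds.
2. 3 / 3 = 1, so 3 divides 3 — holds.
3. x3 * x5 = 3 * 6 = 18, not 19 — fails.
4. x6 = 6, and 6 ≠ 8 — holds.
5. x3 = 3 is odd — holds.

Constraint 3 does not hold.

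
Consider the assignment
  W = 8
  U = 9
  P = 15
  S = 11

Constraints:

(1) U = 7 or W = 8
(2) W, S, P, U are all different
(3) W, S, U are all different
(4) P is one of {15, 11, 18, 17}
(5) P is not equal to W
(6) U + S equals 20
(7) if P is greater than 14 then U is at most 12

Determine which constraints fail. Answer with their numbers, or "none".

(1) U = 9 ≠ 7, but W = 8 = 8 (second disjunct)  ✓
(2) values 8, 11, 15, 9 are pairwise distinct  ✓
(3) values 8, 11, 9 are pairwise distinct  ✓
(4) P = 15 is in {15, 11, 18, 17}  ✓
(5) P = 15, W = 8; distinct  ✓
(6) U + S = 9 + 11 = 20  ✓
(7) P = 15 > 14, so we need U ≤ 12; U = 9 ≤ 12  ✓

Yes — all constraints hold.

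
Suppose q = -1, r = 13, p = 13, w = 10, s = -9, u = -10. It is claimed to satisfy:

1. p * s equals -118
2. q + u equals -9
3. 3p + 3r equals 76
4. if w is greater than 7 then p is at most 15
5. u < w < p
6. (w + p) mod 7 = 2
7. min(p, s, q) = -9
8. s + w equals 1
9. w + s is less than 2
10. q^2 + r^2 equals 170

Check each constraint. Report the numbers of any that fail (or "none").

No — constraints 1, 2, and 3 are not satisfied.

1. p * s = 13 * (-9) = -117, not -118 — fails.
2. q + u = -1 + (-10) = -11, not -9 — fails.
3. 3p + 3r = 3(13) + 3(13) = 78, not 76 — fails.
4. w = 10 > 7, so we need p ≤ 15; p = 13 ≤ 15 — holds.
5. values -10 < 10 < 13 — holds.
6. w + p = 23; 23 mod 7 = 2 — holds.
7. min(13, -9, -1) = -9 — holds.
8. s + w = -9 + 10 = 1 — holds.
9. w + s = 10 + (-9) = 1; 1 < 2 — holds.
10. q^2 + r^2 = (-1)^2 + 13^2 = 1 + 169 = 170 — holds.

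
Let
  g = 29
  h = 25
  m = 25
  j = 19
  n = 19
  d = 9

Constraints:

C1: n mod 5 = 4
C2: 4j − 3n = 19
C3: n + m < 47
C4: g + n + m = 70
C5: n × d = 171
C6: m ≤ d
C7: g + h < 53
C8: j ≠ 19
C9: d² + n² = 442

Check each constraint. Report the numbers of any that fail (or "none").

C1: 19 mod 5 = 4  OK
C2: 4j − 3n = 4(19) − 3(19) = 19  OK
C3: n + m = 19 + 25 = 44; 44 < 47  OK
C4: g + n + m = 29 + 19 + 25 = 73, not 70  FAIL
C5: n × d = 19 × 9 = 171  OK
C6: m = 25, d = 9; 25 > 9 (want ≤)  FAIL
C7: g + h = 29 + 25 = 54; 54 ≥ 53, bound 53 not met  FAIL
C8: j = 19, but 19 is required to differ  FAIL
C9: d² + n² = 9² + 19² = 81 + 361 = 442  OK

The assignment fails constraints 4, 6, 7, 8.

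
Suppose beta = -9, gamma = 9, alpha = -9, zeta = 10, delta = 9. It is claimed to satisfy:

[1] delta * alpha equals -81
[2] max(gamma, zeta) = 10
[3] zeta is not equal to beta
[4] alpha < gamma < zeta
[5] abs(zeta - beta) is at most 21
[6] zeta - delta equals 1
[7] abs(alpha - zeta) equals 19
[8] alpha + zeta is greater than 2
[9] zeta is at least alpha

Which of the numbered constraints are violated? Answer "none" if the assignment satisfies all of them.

No — constraint 8 is not satisfied.

[1] delta * alpha = 9 * (-9) = -81  yes
[2] max(9, 10) = 10  yes
[3] zeta = 10, beta = -9; distinct  yes
[4] values -9 < 9 < 10  yes
[5] abs(10 - (-9)) = 19; 19 ≤ 21  yes
[6] zeta - delta = 10 - 9 = 1  yes
[7] abs(-9 - 10) = 19  yes
[8] alpha + zeta = -9 + 10 = 1; 1 ≤ 2, bound 2 not met  no
[9] zeta = 10, alpha = -9; 10 ≥ -9  yes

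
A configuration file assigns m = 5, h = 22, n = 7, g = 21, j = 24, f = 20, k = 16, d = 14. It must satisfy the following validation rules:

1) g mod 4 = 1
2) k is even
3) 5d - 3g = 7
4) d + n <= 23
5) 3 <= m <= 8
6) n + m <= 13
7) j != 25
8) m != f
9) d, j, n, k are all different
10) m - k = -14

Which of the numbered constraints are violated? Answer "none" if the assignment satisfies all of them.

1) 21 mod 4 = 1 — OK.
2) k = 16 is even — OK.
3) 5d - 3g = 5(14) - 3(21) = 7 — OK.
4) d + n = 14 + 7 = 21; 21 ≤ 23 — OK.
5) m = 5 lies in [3, 8] — OK.
6) n + m = 7 + 5 = 12; 12 ≤ 13 — OK.
7) j = 24, and 24 ≠ 25 — OK.
8) m = 5, f = 20; distinct — OK.
9) values 14, 24, 7, 16 are pairwise distinct — OK.
10) m - k = 5 - 16 = -11, not -14 — violated.

No — constraint 10 is not satisfied.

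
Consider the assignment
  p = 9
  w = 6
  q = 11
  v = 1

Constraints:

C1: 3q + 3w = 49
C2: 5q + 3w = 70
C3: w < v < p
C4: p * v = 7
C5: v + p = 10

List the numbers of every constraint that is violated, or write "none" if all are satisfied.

Violated: 1, 2, 3, and 4.

C1: 3q + 3w = 3(11) + 3(6) = 51, not 49 — fails.
C2: 5q + 3w = 5(11) + 3(6) = 73, not 70 — fails.
C3: values 6, 1, 9; w = 6 is not < v = 1 — fails.
C4: p * v = 9 * 1 = 9, not 7 — fails.
C5: v + p = 1 + 9 = 10 — holds.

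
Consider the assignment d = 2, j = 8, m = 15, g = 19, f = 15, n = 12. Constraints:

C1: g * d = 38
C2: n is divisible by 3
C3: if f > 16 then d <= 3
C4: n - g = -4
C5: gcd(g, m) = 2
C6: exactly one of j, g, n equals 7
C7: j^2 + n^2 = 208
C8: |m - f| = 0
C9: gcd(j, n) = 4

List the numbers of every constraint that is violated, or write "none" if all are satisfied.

No — constraints 4, 5, 6 are not satisfied.

C1: g * d = 19 * 2 = 38  ✓
C2: 12 / 3 = 4, so 3 divides 12  ✓
C3: f = 15, not > 16; antecedent false, conditional vacuously true  ✓
C4: n - g = 12 - 19 = -7, not -4  ✗
C5: gcd(19, 15) = 1, not 2  ✗
C6: j=8, g=19, n=12; 0 of them equal 7, not exactly one  ✗
C7: j^2 + n^2 = 8^2 + 12^2 = 64 + 144 = 208  ✓
C8: |15 - 15| = 0  ✓
C9: gcd(8, 12) = 4  ✓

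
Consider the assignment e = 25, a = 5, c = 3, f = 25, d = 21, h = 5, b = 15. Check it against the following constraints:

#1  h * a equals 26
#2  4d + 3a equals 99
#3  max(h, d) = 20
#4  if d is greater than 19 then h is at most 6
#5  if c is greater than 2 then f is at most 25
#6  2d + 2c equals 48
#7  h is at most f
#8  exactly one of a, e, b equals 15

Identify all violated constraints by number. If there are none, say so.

Constraints 1 and 3 are violated.

#1 h * a = 5 * 5 = 25, not 26 — violated.
#2 4d + 3a = 4(21) + 3(5) = 99 — satisfied.
#3 max(5, 21) = 21, not 20 — violated.
#4 d = 21 > 19, so we need h ≤ 6; h = 5 ≤ 6 — satisfied.
#5 c = 3 > 2, so we need f ≤ 25; f = 25 ≤ 25 — satisfied.
#6 2d + 2c = 2(21) + 2(3) = 48 — satisfied.
#7 h = 5, f = 25; 5 ≤ 25 — satisfied.
#8 a=5, e=25, b=15; 1 of them equals 15 — satisfied.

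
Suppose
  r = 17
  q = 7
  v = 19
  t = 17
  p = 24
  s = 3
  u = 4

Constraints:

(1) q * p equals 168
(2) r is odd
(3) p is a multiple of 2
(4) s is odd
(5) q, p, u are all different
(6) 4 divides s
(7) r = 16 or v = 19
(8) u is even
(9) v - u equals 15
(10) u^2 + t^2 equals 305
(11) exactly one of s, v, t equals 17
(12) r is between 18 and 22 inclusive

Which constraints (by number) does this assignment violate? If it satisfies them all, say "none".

(1) q * p = 7 * 24 = 168 — holds.
(2) r = 17 is odd — holds.
(3) 24 / 2 = 12, so 2 divides 24 — holds.
(4) s = 3 is odd — holds.
(5) values 7, 24, 4 are pairwise distinct — holds.
(6) 3 = 4*0 + 3, so 4 does not divide 3 — fails.
(7) r = 17 ≠ 16, but v = 19 = 19 (second disjunct) — holds.
(8) u = 4 is even — holds.
(9) v - u = 19 - 4 = 15 — holds.
(10) u^2 + t^2 = 4^2 + 17^2 = 16 + 289 = 305 — holds.
(11) s=3, v=19, t=17; 1 of them equals 17 — holds.
(12) r = 17 is outside [18, 22] — fails.

Constraints 6 and 12 do not hold.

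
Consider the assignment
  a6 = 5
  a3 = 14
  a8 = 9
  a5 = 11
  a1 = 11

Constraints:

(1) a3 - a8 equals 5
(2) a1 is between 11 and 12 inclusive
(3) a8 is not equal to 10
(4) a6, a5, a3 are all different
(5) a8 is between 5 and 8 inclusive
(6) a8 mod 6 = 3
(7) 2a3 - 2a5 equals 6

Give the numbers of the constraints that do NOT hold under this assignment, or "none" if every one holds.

No — constraint 5 is not satisfied.

(1) a3 - a8 = 14 - 9 = 5  true
(2) a1 = 11 lies in [11, 12]  true
(3) a8 = 9, and 9 ≠ 10  true
(4) values 5, 11, 14 are pairwise distinct  true
(5) a8 = 9 is outside [5, 8]  false
(6) 9 mod 6 = 3  true
(7) 2a3 - 2a5 = 2(14) - 2(11) = 6  true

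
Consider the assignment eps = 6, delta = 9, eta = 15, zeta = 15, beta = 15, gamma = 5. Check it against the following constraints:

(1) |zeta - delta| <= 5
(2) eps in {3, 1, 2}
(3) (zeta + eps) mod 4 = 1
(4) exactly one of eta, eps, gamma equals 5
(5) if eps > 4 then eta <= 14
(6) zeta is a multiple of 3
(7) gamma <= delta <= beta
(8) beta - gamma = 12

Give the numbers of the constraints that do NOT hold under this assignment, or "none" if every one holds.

Violated: 1, 2, 5, 8.

(1) |15 - 9| = 6; 6 > 5, exceeds bound 5  fails
(2) eps = 6 is not in {3, 1, 2}  fails
(3) zeta + eps = 21; 21 mod 4 = 1  holds
(4) eta=15, eps=6, gamma=5; 1 of them equals 5  holds
(5) eps = 6 > 4, so we need eta ≤ 14; but eta = 15 > 14  fails
(6) 15 / 3 = 5, so 3 divides 15  holds
(7) values 5 <= 9 <= 15  holds
(8) beta - gamma = 15 - 5 = 10, not 12  fails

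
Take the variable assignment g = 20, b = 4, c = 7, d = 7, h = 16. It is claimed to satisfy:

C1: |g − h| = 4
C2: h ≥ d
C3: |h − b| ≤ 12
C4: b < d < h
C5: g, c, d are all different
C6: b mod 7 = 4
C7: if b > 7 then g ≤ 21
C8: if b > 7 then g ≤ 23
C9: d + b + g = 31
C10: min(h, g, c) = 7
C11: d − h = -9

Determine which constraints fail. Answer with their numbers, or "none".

Constraint 5 does not hold.

C1: |20 − 16| = 4 — holds.
C2: h = 16, d = 7; 16 ≥ 7 — holds.
C3: |16 − 4| = 12; 12 ≤ 12 — holds.
C4: values 4 < 7 < 16 — holds.
C5: c = d = 7, not all different — does not hold.
C6: 4 mod 7 = 4 — holds.
C7: b = 4, not > 7; antecedent false, conditional vacuously true — holds.
C8: b = 4, not > 7; antecedent false, conditional vacuously true — holds.
C9: d + b + g = 7 + 4 + 20 = 31 — holds.
C10: min(16, 20, 7) = 7 — holds.
C11: d − h = 7 − 16 = -9 — holds.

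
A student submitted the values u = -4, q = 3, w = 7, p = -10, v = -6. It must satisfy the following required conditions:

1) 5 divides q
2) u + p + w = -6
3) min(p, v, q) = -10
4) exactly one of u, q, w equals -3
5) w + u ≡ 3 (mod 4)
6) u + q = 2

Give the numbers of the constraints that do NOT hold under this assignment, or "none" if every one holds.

1) 3 = 5×0 + 3, so 5 does not divide 3  false
2) u + p + w = -4 + (-10) + 7 = -7, not -6  false
3) min(-10, -6, 3) = -10  true
4) u=-4, q=3, w=7; 0 of them equal -3, not exactly one  false
5) w + u = 3; 3 mod 4 = 3  true
6) u + q = -4 + 3 = -1, not 2  false

Violated: 1, 2, 4, and 6.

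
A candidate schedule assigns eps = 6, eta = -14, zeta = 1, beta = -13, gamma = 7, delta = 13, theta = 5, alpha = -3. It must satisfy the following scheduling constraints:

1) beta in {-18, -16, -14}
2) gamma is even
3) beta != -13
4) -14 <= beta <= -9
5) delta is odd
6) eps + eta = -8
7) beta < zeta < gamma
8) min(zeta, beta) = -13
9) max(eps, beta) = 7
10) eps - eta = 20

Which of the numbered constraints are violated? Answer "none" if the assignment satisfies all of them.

1) beta = -13 is not in {-18, -16, -14} — violated.
2) gamma = 7 is odd — violated.
3) beta = -13, but -13 is required to differ — violated.
4) beta = -13 lies in [-14, -9] — OK.
5) delta = 13 is odd — OK.
6) eps + eta = 6 + (-14) = -8 — OK.
7) values -13 < 1 < 7 — OK.
8) min(1, -13) = -13 — OK.
9) max(6, -13) = 6, not 7 — violated.
10) eps - eta = 6 - (-14) = 20 — OK.

Constraints 1, 2, 3, and 9 do not hold.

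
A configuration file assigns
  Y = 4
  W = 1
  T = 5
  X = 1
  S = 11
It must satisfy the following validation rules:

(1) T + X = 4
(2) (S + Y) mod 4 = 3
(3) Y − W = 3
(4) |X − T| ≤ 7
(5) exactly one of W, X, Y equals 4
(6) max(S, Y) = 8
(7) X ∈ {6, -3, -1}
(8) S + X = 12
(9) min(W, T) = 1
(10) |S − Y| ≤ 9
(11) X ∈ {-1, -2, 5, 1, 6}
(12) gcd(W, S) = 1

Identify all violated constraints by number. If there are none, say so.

No — constraints 1, 6, and 7 are not satisfied.

(1) T + X = 5 + 1 = 6, not 4 — does not hold.
(2) S + Y = 15; 15 mod 4 = 3 — holds.
(3) Y − W = 4 − 1 = 3 — holds.
(4) |1 − 5| = 4; 4 ≤ 7 — holds.
(5) W=1, X=1, Y=4; 1 of them equals 4 — holds.
(6) max(11, 4) = 11, not 8 — does not hold.
(7) X = 1 is not in {6, -3, -1} — does not hold.
(8) S + X = 11 + 1 = 12 — holds.
(9) min(1, 5) = 1 — holds.
(10) |11 − 4| = 7; 7 ≤ 9 — holds.
(11) X = 1 is in {-1, -2, 5, 1, 6} — holds.
(12) gcd(1, 11) = 1 — holds.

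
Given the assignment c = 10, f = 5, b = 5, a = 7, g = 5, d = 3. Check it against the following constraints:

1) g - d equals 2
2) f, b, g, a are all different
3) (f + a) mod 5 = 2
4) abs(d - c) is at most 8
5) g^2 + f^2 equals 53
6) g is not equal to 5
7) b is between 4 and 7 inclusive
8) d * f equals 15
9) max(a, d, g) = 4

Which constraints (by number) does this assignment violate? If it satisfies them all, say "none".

1) g - d = 5 - 3 = 2 — satisfied.
2) f = b = 5, not all different — violated.
3) f + a = 12; 12 mod 5 = 2 — satisfied.
4) abs(3 - 10) = 7; 7 ≤ 8 — satisfied.
5) g^2 + f^2 = 5^2 + 5^2 = 25 + 25 = 50, not 53 — violated.
6) g = 5, but 5 is required to differ — violated.
7) b = 5 lies in [4, 7] — satisfied.
8) d * f = 3 * 5 = 15 — satisfied.
9) max(7, 3, 5) = 7, not 4 — violated.

Violated: 2, 5, 6, and 9.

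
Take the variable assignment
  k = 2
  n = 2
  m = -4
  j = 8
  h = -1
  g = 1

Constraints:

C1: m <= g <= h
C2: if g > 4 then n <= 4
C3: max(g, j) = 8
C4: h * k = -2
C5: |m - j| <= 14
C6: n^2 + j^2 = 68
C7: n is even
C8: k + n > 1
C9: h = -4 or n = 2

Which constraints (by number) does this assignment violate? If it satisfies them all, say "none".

Violated: 1.

C1: values -4, 1, -1; g = 1 is not <= h = -1 — fails.
C2: g = 1, not > 4; antecedent false, conditional vacuously true — holds.
C3: max(1, 8) = 8 — holds.
C4: h * k = -1 * 2 = -2 — holds.
C5: |-4 - 8| = 12; 12 ≤ 14 — holds.
C6: n^2 + j^2 = 2^2 + 8^2 = 4 + 64 = 68 — holds.
C7: n = 2 is even — holds.
C8: k + n = 2 + 2 = 4; 4 > 1 — holds.
C9: h = -1 ≠ -4, but n = 2 = 2 (second disjunct) — holds.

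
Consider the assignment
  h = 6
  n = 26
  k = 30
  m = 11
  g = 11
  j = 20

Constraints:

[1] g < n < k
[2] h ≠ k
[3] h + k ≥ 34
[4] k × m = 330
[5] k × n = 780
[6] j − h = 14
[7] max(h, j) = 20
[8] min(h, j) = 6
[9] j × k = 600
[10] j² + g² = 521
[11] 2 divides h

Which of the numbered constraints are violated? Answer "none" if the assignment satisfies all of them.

The assignment satisfies every constraint.

[1] values 11 < 26 < 30 — holds.
[2] h = 6, k = 30; distinct — holds.
[3] h + k = 6 + 30 = 36; 36 ≥ 34 — holds.
[4] k × m = 30 × 11 = 330 — holds.
[5] k × n = 30 × 26 = 780 — holds.
[6] j − h = 20 − 6 = 14 — holds.
[7] max(6, 20) = 20 — holds.
[8] min(6, 20) = 6 — holds.
[9] j × k = 20 × 30 = 600 — holds.
[10] j² + g² = 20² + 11² = 400 + 121 = 521 — holds.
[11] 6 / 2 = 3, so 2 divides 6 — holds.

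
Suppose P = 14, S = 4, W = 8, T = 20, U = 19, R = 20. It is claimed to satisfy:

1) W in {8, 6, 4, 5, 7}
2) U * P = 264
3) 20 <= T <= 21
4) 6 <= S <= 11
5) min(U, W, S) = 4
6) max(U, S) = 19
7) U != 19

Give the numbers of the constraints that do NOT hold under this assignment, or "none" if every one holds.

1) W = 8 is in {8, 6, 4, 5, 7}  yes
2) U * P = 19 * 14 = 266, not 264  no
3) T = 20 lies in [20, 21]  yes
4) S = 4 is outside [6, 11]  no
5) min(19, 8, 4) = 4  yes
6) max(19, 4) = 19  yes
7) U = 19, but 19 is required to differ  no

No — constraints 2, 4, and 7 are not satisfied.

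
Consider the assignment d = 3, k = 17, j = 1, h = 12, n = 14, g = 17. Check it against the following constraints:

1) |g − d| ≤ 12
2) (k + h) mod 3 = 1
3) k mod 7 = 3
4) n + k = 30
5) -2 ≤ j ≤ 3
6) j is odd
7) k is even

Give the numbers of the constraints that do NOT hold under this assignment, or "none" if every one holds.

Constraints 1, 2, 4, and 7 are violated.

1) |17 − 3| = 14; 14 > 12, exceeds bound 12 — does not hold.
2) k + h = 29; 29 mod 3 = 2, not 1 — does not hold.
3) 17 mod 7 = 3 — holds.
4) n + k = 14 + 17 = 31, not 30 — does not hold.
5) j = 1 lies in [-2, 3] — holds.
6) j = 1 is odd — holds.
7) k = 17 is odd — does not hold.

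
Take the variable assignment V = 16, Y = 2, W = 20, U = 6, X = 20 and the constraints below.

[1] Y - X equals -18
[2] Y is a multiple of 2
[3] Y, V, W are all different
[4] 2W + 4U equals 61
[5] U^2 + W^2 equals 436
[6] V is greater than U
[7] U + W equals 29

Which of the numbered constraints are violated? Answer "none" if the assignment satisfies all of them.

Constraints 4, 7 are violated.

[1] Y - X = 2 - 20 = -18  OK
[2] 2 / 2 = 1, so 2 divides 2  OK
[3] values 2, 16, 20 are pairwise distinct  OK
[4] 2W + 4U = 2(20) + 4(6) = 64, not 61  FAIL
[5] U^2 + W^2 = 6^2 + 20^2 = 36 + 400 = 436  OK
[6] V = 16, U = 6; 16 > 6  OK
[7] U + W = 6 + 20 = 26, not 29  FAIL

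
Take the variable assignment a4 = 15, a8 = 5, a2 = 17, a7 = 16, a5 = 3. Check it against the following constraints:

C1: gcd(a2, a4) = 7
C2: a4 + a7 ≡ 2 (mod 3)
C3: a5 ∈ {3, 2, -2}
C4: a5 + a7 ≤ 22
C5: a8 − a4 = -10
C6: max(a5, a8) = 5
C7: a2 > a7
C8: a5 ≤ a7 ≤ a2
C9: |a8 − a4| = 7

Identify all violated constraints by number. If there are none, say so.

C1: gcd(17, 15) = 1, not 7 — violated.
C2: a4 + a7 = 31; 31 mod 3 = 1, not 2 — violated.
C3: a5 = 3 is in {3, 2, -2} — OK.
C4: a5 + a7 = 3 + 16 = 19; 19 ≤ 22 — OK.
C5: a8 − a4 = 5 − 15 = -10 — OK.
C6: max(3, 5) = 5 — OK.
C7: a2 = 17, a7 = 16; 17 > 16 — OK.
C8: values 3 ≤ 16 ≤ 17 — OK.
C9: |5 − 15| = 10, not 7 — violated.

Constraints 1, 2, 9 do not hold.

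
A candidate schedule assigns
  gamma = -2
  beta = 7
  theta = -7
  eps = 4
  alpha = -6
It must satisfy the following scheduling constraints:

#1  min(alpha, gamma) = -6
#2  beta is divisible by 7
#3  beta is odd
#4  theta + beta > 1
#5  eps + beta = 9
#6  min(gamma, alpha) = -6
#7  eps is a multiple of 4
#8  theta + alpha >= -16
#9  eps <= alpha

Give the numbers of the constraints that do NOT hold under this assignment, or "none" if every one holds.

#1 min(-6, -2) = -6 — holds.
#2 7 / 7 = 1, so 7 divides 7 — holds.
#3 beta = 7 is odd — holds.
#4 theta + beta = -7 + 7 = 0; 0 ≤ 1, bound 1 not met — does not hold.
#5 eps + beta = 4 + 7 = 11, not 9 — does not hold.
#6 min(-2, -6) = -6 — holds.
#7 4 / 4 = 1, so 4 divides 4 — holds.
#8 theta + alpha = -7 + (-6) = -13; -13 ≥ -16 — holds.
#9 eps = 4, alpha = -6; 4 > -6 (want ≤) — does not hold.

Constraints 4, 5, 9 do not hold.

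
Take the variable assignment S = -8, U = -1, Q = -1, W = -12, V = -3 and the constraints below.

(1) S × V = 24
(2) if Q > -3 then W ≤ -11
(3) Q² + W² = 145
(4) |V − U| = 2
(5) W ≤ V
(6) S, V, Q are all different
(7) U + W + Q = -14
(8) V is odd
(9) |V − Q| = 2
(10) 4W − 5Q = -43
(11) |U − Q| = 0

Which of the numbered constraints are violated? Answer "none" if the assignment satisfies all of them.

(1) S × V = -8 × (-3) = 24 — holds.
(2) Q = -1 > -3, so we need W ≤ -11; W = -12 ≤ -11 — holds.
(3) Q² + W² = (-1)² + (-12)² = 1 + 144 = 145 — holds.
(4) |-3 − (-1)| = 2 — holds.
(5) W = -12, V = -3; -12 ≤ -3 — holds.
(6) values -8, -3, -1 are pairwise distinct — holds.
(7) U + W + Q = -1 + (-12) + (-1) = -14 — holds.
(8) V = -3 is odd — holds.
(9) |-3 − (-1)| = 2 — holds.
(10) 4W − 5Q = 4(-12) − 5(-1) = -43 — holds.
(11) |-1 − (-1)| = 0 — holds.

No violations.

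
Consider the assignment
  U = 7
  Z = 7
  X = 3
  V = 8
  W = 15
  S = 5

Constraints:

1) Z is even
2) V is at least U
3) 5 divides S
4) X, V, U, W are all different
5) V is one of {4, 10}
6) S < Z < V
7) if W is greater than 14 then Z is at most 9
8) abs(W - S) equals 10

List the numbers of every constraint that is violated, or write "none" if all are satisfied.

The assignment fails constraints 1 and 5.

1) Z = 7 is odd — fails.
2) V = 8, U = 7; 8 ≥ 7 — holds.
3) 5 / 5 = 1, so 5 divides 5 — holds.
4) values 3, 8, 7, 15 are pairwise distinct — holds.
5) V = 8 is not in {4, 10} — fails.
6) values 5 < 7 < 8 — holds.
7) W = 15 > 14, so we need Z ≤ 9; Z = 7 ≤ 9 — holds.
8) abs(15 - 5) = 10 — holds.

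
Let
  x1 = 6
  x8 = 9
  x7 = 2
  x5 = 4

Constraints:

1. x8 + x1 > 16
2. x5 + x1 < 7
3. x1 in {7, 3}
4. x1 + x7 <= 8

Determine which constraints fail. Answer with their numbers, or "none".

1. x8 + x1 = 9 + 6 = 15; 15 ≤ 16, bound 16 not met — fails.
2. x5 + x1 = 4 + 6 = 10; 10 ≥ 7, bound 7 not met — fails.
3. x1 = 6 is not in {7, 3} — fails.
4. x1 + x7 = 6 + 2 = 8; 8 ≤ 8 — holds.

Violated: 1, 2, 3.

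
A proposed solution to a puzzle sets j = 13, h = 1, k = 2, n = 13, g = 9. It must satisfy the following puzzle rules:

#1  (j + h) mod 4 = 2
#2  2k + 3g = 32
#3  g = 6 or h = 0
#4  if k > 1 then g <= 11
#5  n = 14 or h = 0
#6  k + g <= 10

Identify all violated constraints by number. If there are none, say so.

The assignment fails constraints 2, 3, 5, 6.

#1 j + h = 14; 14 mod 4 = 2  holds
#2 2k + 3g = 2(2) + 3(9) = 31, not 32  fails
#3 g = 9 ≠ 6 and h = 1 ≠ 0; both disjuncts false  fails
#4 k = 2 > 1, so we need g ≤ 11; g = 9 ≤ 11  holds
#5 n = 13 ≠ 14 and h = 1 ≠ 0; both disjuncts false  fails
#6 k + g = 2 + 9 = 11; 11 > 10, bound 10 not met  fails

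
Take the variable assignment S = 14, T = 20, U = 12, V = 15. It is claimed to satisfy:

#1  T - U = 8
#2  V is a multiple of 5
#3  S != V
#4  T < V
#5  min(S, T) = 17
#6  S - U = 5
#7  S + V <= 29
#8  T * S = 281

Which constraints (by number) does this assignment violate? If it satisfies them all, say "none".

#1 T - U = 20 - 12 = 8 — satisfied.
#2 15 / 5 = 3, so 5 divides 15 — satisfied.
#3 S = 14, V = 15; distinct — satisfied.
#4 T = 20, V = 15; 20 ≥ 15 (want <) — violated.
#5 min(14, 20) = 14, not 17 — violated.
#6 S - U = 14 - 12 = 2, not 5 — violated.
#7 S + V = 14 + 15 = 29; 29 ≤ 29 — satisfied.
#8 T * S = 20 * 14 = 280, not 281 — violated.

The assignment fails constraints 4, 5, 6, and 8.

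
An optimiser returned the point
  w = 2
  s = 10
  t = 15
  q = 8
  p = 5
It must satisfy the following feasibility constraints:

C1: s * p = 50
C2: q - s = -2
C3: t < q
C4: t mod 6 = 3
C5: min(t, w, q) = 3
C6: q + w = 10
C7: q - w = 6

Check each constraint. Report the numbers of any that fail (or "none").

Constraints 3 and 5 are violated.

C1: s * p = 10 * 5 = 50  yes
C2: q - s = 8 - 10 = -2  yes
C3: t = 15, q = 8; 15 ≥ 8 (want <)  no
C4: 15 mod 6 = 3  yes
C5: min(15, 2, 8) = 2, not 3  no
C6: q + w = 8 + 2 = 10  yes
C7: q - w = 8 - 2 = 6  yes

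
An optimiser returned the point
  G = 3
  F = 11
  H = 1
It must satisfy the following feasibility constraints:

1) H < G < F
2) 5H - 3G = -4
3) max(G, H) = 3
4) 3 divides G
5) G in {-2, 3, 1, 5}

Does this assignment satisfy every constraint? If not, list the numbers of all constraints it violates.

The assignment satisfies every constraint.

1) values 1 < 3 < 11  holds
2) 5H - 3G = 5(1) - 3(3) = -4  holds
3) max(3, 1) = 3  holds
4) 3 / 3 = 1, so 3 divides 3  holds
5) G = 3 is in {-2, 3, 1, 5}  holds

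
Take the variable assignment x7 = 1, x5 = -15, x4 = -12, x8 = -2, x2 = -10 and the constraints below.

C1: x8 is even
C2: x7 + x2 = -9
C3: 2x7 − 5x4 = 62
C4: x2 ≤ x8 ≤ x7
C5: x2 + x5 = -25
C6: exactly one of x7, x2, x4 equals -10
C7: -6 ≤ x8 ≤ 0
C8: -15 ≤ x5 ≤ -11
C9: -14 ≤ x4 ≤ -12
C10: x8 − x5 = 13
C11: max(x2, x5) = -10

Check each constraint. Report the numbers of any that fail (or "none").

No violations.

C1: x8 = -2 is even  ✔
C2: x7 + x2 = 1 + (-10) = -9  ✔
C3: 2x7 − 5x4 = 2(1) − 5(-12) = 62  ✔
C4: values -10 ≤ -2 ≤ 1  ✔
C5: x2 + x5 = -10 + (-15) = -25  ✔
C6: x7=1, x2=-10, x4=-12; 1 of them equals -10  ✔
C7: x8 = -2 lies in [-6, 0]  ✔
C8: x5 = -15 lies in [-15, -11]  ✔
C9: x4 = -12 lies in [-14, -12]  ✔
C10: x8 − x5 = -2 − (-15) = 13  ✔
C11: max(-10, -15) = -10  ✔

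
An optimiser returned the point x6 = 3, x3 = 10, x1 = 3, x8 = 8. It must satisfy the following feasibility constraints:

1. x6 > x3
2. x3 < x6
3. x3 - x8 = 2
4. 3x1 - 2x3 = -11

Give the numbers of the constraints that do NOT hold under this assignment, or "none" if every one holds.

1. x6 = 3, x3 = 10; 3 ≤ 10 (want >) — violated.
2. x3 = 10, x6 = 3; 10 ≥ 3 (want <) — violated.
3. x3 - x8 = 10 - 8 = 2 — OK.
4. 3x1 - 2x3 = 3(3) - 2(10) = -11 — OK.

Constraints 1 and 2 do not hold.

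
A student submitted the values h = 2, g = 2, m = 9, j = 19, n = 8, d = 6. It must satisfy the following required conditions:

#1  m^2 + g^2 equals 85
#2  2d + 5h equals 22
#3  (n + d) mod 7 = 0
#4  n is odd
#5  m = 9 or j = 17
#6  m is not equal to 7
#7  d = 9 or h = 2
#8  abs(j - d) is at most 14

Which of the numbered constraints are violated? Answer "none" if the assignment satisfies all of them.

The assignment fails constraint 4.

#1 m^2 + g^2 = 9^2 + 2^2 = 81 + 4 = 85 — OK.
#2 2d + 5h = 2(6) + 5(2) = 22 — OK.
#3 n + d = 14; 14 mod 7 = 0 — OK.
#4 n = 8 is even — violated.
#5 m = 9 = 9 (first disjunct) — OK.
#6 m = 9, and 9 ≠ 7 — OK.
#7 d = 6 ≠ 9, but h = 2 = 2 (second disjunct) — OK.
#8 abs(19 - 6) = 13; 13 ≤ 14 — OK.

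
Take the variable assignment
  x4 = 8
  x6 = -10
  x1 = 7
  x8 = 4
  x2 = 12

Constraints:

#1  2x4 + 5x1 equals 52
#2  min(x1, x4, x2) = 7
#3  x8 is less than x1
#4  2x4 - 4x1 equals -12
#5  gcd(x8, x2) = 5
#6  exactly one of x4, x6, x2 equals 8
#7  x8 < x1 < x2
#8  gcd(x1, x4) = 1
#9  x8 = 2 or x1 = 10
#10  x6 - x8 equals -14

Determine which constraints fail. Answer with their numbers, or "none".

#1 2x4 + 5x1 = 2(8) + 5(7) = 51, not 52  ✗
#2 min(7, 8, 12) = 7  ✓
#3 x8 = 4, x1 = 7; 4 < 7  ✓
#4 2x4 - 4x1 = 2(8) - 4(7) = -12  ✓
#5 gcd(4, 12) = 4, not 5  ✗
#6 x4=8, x6=-10, x2=12; 1 of them equals 8  ✓
#7 values 4 < 7 < 12  ✓
#8 gcd(7, 8) = 1  ✓
#9 x8 = 4 ≠ 2 and x1 = 7 ≠ 10; both disjuncts false  ✗
#10 x6 - x8 = -10 - 4 = -14  ✓

Constraints 1, 5, 9 do not hold.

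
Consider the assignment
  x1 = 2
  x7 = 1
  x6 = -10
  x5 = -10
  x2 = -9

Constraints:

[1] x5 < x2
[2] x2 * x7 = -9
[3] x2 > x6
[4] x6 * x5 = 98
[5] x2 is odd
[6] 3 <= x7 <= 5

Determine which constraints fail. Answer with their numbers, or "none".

Constraints 4 and 6 do not hold.

[1] x5 = -10, x2 = -9; -10 < -9 — OK.
[2] x2 * x7 = -9 * 1 = -9 — OK.
[3] x2 = -9, x6 = -10; -9 > -10 — OK.
[4] x6 * x5 = -10 * (-10) = 100, not 98 — violated.
[5] x2 = -9 is odd — OK.
[6] x7 = 1 is outside [3, 5] — violated.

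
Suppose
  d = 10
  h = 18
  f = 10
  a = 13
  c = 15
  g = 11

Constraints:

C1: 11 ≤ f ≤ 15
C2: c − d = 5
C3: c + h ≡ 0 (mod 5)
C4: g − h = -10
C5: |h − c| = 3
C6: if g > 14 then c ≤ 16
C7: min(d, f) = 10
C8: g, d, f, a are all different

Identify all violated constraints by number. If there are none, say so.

C1: f = 10 is outside [11, 15]  FAIL
C2: c − d = 15 − 10 = 5  OK
C3: c + h = 33; 33 mod 5 = 3, not 0  FAIL
C4: g − h = 11 − 18 = -7, not -10  FAIL
C5: |18 − 15| = 3  OK
C6: g = 11, not > 14; antecedent false, conditional vacuously true  OK
C7: min(10, 10) = 10  OK
C8: d = f = 10, not all different  FAIL

The assignment fails constraints 1, 3, 4, and 8.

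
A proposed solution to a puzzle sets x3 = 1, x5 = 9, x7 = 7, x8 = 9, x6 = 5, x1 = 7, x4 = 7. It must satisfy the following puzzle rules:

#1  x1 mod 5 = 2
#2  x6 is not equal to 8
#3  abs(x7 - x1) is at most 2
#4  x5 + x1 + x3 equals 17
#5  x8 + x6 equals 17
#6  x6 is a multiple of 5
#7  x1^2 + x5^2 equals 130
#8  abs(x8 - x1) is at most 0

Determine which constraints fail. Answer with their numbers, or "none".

The assignment fails constraints 5, 8.

#1 7 mod 5 = 2  holds
#2 x6 = 5, and 5 ≠ 8  holds
#3 abs(7 - 7) = 0; 0 ≤ 2  holds
#4 x5 + x1 + x3 = 9 + 7 + 1 = 17  holds
#5 x8 + x6 = 9 + 5 = 14, not 17  fails
#6 5 / 5 = 1, so 5 divides 5  holds
#7 x1^2 + x5^2 = 7^2 + 9^2 = 49 + 81 = 130  holds
#8 abs(9 - 7) = 2; 2 > 0, exceeds bound 0  fails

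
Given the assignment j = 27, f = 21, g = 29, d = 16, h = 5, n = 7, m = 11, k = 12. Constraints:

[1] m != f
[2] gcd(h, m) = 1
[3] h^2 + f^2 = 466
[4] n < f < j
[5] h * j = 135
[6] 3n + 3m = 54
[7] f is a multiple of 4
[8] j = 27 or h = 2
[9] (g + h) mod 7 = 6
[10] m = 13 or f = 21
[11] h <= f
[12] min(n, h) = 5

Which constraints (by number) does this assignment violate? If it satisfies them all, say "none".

[1] m = 11, f = 21; distinct  ✔
[2] gcd(5, 11) = 1  ✔
[3] h^2 + f^2 = 5^2 + 21^2 = 25 + 441 = 466  ✔
[4] values 7 < 21 < 27  ✔
[5] h * j = 5 * 27 = 135  ✔
[6] 3n + 3m = 3(7) + 3(11) = 54  ✔
[7] 21 = 4*5 + 1, so 4 does not divide 21  ✘
[8] j = 27 = 27 (first disjunct)  ✔
[9] g + h = 34; 34 mod 7 = 6  ✔
[10] m = 11 ≠ 13, but f = 21 = 21 (second disjunct)  ✔
[11] h = 5, f = 21; 5 ≤ 21  ✔
[12] min(7, 5) = 5  ✔

The assignment fails constraint 7.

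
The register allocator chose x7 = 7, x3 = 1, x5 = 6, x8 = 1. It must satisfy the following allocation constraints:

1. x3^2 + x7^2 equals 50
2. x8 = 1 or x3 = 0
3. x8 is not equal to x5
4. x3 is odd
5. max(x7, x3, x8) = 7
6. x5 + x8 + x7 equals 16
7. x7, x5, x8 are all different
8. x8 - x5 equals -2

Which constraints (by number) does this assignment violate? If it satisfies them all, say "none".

Constraints 6, 8 are violated.

1. x3^2 + x7^2 = 1^2 + 7^2 = 1 + 49 = 50  holds
2. x8 = 1 = 1 (first disjunct)  holds
3. x8 = 1, x5 = 6; distinct  holds
4. x3 = 1 is odd  holds
5. max(7, 1, 1) = 7  holds
6. x5 + x8 + x7 = 6 + 1 + 7 = 14, not 16  fails
7. values 7, 6, 1 are pairwise distinct  holds
8. x8 - x5 = 1 - 6 = -5, not -2  fails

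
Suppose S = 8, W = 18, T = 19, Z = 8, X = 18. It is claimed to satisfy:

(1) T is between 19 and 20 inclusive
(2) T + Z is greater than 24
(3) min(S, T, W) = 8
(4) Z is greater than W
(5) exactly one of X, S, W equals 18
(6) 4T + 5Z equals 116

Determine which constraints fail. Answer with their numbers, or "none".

(1) T = 19 lies in [19, 20]  true
(2) T + Z = 19 + 8 = 27; 27 > 24  true
(3) min(8, 19, 18) = 8  true
(4) Z = 8, W = 18; 8 ≤ 18 (want >)  false
(5) X=18, S=8, W=18; 2 of them equal 18, not exactly one  false
(6) 4T + 5Z = 4(19) + 5(8) = 116  true

Constraints 4 and 5 are violated.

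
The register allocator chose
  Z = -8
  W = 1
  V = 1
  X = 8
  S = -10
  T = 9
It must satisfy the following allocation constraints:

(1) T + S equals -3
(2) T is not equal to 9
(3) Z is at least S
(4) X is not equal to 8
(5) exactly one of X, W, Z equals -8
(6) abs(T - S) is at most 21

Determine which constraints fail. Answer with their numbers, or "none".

(1) T + S = 9 + (-10) = -1, not -3 — does not hold.
(2) T = 9, but 9 is required to differ — does not hold.
(3) Z = -8, S = -10; -8 ≥ -10 — holds.
(4) X = 8, but 8 is required to differ — does not hold.
(5) X=8, W=1, Z=-8; 1 of them equals -8 — holds.
(6) abs(9 - (-10)) = 19; 19 ≤ 21 — holds.

Constraints 1, 2, 4 are violated.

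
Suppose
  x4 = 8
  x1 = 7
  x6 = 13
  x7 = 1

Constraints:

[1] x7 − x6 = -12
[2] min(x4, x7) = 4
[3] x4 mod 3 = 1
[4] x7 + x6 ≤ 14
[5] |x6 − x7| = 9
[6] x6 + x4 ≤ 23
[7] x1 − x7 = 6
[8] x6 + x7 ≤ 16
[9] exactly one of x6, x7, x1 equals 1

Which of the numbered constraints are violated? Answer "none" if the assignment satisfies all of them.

Constraints 2, 3, and 5 are violated.

[1] x7 − x6 = 1 − 13 = -12 — holds.
[2] min(8, 1) = 1, not 4 — does not hold.
[3] 8 mod 3 = 2, not 1 — does not hold.
[4] x7 + x6 = 1 + 13 = 14; 14 ≤ 14 — holds.
[5] |13 − 1| = 12, not 9 — does not hold.
[6] x6 + x4 = 13 + 8 = 21; 21 ≤ 23 — holds.
[7] x1 − x7 = 7 − 1 = 6 — holds.
[8] x6 + x7 = 13 + 1 = 14; 14 ≤ 16 — holds.
[9] x6=13, x7=1, x1=7; 1 of them equals 1 — holds.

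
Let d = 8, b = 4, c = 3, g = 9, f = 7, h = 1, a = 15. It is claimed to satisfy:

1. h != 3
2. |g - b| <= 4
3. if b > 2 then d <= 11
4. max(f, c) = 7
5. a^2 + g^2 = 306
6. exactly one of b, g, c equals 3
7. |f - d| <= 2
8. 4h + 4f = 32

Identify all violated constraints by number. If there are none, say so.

Constraint 2 does not hold.

1. h = 1, and 1 ≠ 3 — OK.
2. |9 - 4| = 5; 5 > 4, exceeds bound 4 — violated.
3. b = 4 > 2, so we need d ≤ 11; d = 8 ≤ 11 — OK.
4. max(7, 3) = 7 — OK.
5. a^2 + g^2 = 15^2 + 9^2 = 225 + 81 = 306 — OK.
6. b=4, g=9, c=3; 1 of them equals 3 — OK.
7. |7 - 8| = 1; 1 ≤ 2 — OK.
8. 4h + 4f = 4(1) + 4(7) = 32 — OK.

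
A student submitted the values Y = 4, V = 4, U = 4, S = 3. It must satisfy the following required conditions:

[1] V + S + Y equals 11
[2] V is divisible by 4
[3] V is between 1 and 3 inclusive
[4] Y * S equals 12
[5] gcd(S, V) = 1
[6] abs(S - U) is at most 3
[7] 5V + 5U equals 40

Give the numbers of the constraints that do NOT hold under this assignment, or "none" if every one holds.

Violated: 3.

[1] V + S + Y = 4 + 3 + 4 = 11 — holds.
[2] 4 / 4 = 1, so 4 divides 4 — holds.
[3] V = 4 is outside [1, 3] — fails.
[4] Y * S = 4 * 3 = 12 — holds.
[5] gcd(3, 4) = 1 — holds.
[6] abs(3 - 4) = 1; 1 ≤ 3 — holds.
[7] 5V + 5U = 5(4) + 5(4) = 40 — holds.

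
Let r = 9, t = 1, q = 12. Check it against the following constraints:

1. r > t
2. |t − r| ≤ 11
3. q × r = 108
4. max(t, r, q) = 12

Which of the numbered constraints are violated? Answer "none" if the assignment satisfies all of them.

1. r = 9, t = 1; 9 > 1 — holds.
2. |1 − 9| = 8; 8 ≤ 11 — holds.
3. q × r = 12 × 9 = 108 — holds.
4. max(1, 9, 12) = 12 — holds.

None — every constraint holds.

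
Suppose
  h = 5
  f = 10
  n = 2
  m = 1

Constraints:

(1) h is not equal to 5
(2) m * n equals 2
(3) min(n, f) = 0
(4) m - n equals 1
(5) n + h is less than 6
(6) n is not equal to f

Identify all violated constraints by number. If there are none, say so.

(1) h = 5, but 5 is required to differ — fails.
(2) m * n = 1 * 2 = 2 — holds.
(3) min(2, 10) = 2, not 0 — fails.
(4) m - n = 1 - 2 = -1, not 1 — fails.
(5) n + h = 2 + 5 = 7; 7 ≥ 6, bound 6 not met — fails.
(6) n = 2, f = 10; distinct — holds.

Violated: 1, 3, 4, and 5.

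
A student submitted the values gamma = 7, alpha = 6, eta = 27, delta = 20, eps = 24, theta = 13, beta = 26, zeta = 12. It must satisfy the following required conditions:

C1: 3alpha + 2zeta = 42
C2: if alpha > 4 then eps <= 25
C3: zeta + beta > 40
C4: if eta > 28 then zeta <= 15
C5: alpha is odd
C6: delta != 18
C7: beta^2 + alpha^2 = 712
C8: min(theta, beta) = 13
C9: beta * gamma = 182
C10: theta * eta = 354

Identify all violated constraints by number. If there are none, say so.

No — constraints 3, 5, 10 are not satisfied.

C1: 3alpha + 2zeta = 3(6) + 2(12) = 42  ✓
C2: alpha = 6 > 4, so we need eps ≤ 25; eps = 24 ≤ 25  ✓
C3: zeta + beta = 12 + 26 = 38; 38 ≤ 40, bound 40 not met  ✗
C4: eta = 27, not > 28; antecedent false, conditional vacuously true  ✓
C5: alpha = 6 is even  ✗
C6: delta = 20, and 20 ≠ 18  ✓
C7: beta^2 + alpha^2 = 26^2 + 6^2 = 676 + 36 = 712  ✓
C8: min(13, 26) = 13  ✓
C9: beta * gamma = 26 * 7 = 182  ✓
C10: theta * eta = 13 * 27 = 351, not 354  ✗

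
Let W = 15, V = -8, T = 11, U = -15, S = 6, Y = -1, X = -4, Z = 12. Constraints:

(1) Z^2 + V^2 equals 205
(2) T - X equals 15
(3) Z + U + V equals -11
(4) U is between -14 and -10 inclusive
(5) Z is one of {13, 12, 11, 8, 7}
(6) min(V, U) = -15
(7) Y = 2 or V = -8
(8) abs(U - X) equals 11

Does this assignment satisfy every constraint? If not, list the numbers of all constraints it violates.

Constraints 1 and 4 are violated.

(1) Z^2 + V^2 = 12^2 + (-8)^2 = 144 + 64 = 208, not 205 — does not hold.
(2) T - X = 11 - (-4) = 15 — holds.
(3) Z + U + V = 12 + (-15) + (-8) = -11 — holds.
(4) U = -15 is outside [-14, -10] — does not hold.
(5) Z = 12 is in {13, 12, 11, 8, 7} — holds.
(6) min(-8, -15) = -15 — holds.
(7) Y = -1 ≠ 2, but V = -8 = -8 (second disjunct) — holds.
(8) abs(-15 - (-4)) = 11 — holds.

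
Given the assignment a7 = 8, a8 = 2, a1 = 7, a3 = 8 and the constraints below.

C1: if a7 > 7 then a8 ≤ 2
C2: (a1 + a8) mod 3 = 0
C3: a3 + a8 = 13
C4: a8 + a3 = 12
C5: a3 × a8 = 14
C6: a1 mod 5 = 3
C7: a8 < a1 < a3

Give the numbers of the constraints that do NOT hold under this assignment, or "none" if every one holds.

C1: a7 = 8 > 7, so we need a8 ≤ 2; a8 = 2 ≤ 2 — holds.
C2: a1 + a8 = 9; 9 mod 3 = 0 — holds.
C3: a3 + a8 = 8 + 2 = 10, not 13 — does not hold.
C4: a8 + a3 = 2 + 8 = 10, not 12 — does not hold.
C5: a3 × a8 = 8 × 2 = 16, not 14 — does not hold.
C6: 7 mod 5 = 2, not 3 — does not hold.
C7: values 2 < 7 < 8 — holds.

Constraints 3, 4, 5, and 6 are violated.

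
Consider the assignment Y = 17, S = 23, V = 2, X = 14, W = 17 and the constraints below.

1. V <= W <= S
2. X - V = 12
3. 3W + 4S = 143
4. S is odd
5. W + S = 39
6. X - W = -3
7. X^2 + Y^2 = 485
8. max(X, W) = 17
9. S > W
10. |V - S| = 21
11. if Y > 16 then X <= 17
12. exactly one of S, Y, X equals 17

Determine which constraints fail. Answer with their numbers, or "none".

Violated: 5.

1. values 2 <= 17 <= 23 — satisfied.
2. X - V = 14 - 2 = 12 — satisfied.
3. 3W + 4S = 3(17) + 4(23) = 143 — satisfied.
4. S = 23 is odd — satisfied.
5. W + S = 17 + 23 = 40, not 39 — violated.
6. X - W = 14 - 17 = -3 — satisfied.
7. X^2 + Y^2 = 14^2 + 17^2 = 196 + 289 = 485 — satisfied.
8. max(14, 17) = 17 — satisfied.
9. S = 23, W = 17; 23 > 17 — satisfied.
10. |2 - 23| = 21 — satisfied.
11. Y = 17 > 16, so we need X ≤ 17; X = 14 ≤ 17 — satisfied.
12. S=23, Y=17, X=14; 1 of them equals 17 — satisfied.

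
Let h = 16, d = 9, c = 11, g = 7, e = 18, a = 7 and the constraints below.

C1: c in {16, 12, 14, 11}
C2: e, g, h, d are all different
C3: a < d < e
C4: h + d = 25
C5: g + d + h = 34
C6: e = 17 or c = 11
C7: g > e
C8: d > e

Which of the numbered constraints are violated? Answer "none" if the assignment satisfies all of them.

C1: c = 11 is in {16, 12, 14, 11}  ✓
C2: values 18, 7, 16, 9 are pairwise distinct  ✓
C3: values 7 < 9 < 18  ✓
C4: h + d = 16 + 9 = 25  ✓
C5: g + d + h = 7 + 9 + 16 = 32, not 34  ✗
C6: e = 18 ≠ 17, but c = 11 = 11 (second disjunct)  ✓
C7: g = 7, e = 18; 7 ≤ 18 (want >)  ✗
C8: d = 9, e = 18; 9 ≤ 18 (want >)  ✗

The assignment fails constraints 5, 7, and 8.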